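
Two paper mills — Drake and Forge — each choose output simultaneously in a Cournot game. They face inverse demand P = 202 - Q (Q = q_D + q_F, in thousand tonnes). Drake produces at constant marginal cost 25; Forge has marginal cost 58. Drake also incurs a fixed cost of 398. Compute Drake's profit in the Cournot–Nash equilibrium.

4502

Drake's profit: π_D = (202 - Q)q_D - (25q_D). Setting ∂π_D/∂q_D = 0: 177 - 2q_D - (q_F) = 0.
Forge's profit: π_F = (202 - Q)q_F - (58q_F). Setting ∂π_F/∂q_F = 0: 144 - 2q_F - (q_D) = 0.
Best responses: q_D = (177 - q_F)/2, q_F = (144 - q_D)/2.
Substituting one into the other gives q_D = 70 and q_F = 37.
Price P = 202 - 107 = 95.
Drake's profit: (95 - 25)·70 - 398 = 4502.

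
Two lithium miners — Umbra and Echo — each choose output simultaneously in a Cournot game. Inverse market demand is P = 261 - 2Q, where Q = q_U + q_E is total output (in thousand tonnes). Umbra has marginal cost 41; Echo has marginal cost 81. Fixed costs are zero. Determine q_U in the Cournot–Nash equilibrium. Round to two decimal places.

Umbra's profit: π_U = (261 - 2Q)q_U - (41q_U). Setting ∂π_U/∂q_U = 0: 220 - 4q_U - 2(q_E) = 0.
Echo's profit: π_E = (261 - 2Q)q_E - (81q_E). Setting ∂π_E/∂q_E = 0: 180 - 4q_E - 2(q_U) = 0.
So q_U = (220 - 2q_E)/4 and q_E = (180 - 2q_U)/4.
Solving the pair: q_U = 130/3, q_E = 70/3.

43.33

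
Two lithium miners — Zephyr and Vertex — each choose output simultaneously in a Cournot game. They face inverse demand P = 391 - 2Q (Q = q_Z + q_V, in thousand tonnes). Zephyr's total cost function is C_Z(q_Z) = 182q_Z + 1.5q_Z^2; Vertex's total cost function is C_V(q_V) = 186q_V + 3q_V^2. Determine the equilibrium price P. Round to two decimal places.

Zephyr's profit: π_Z = (391 - 2Q)q_Z - (182q_Z + (3/2)q_Z²). Setting ∂π_Z/∂q_Z = 0: 209 - 7q_Z - 2(q_V) = 0.
Vertex's profit: π_V = (391 - 2Q)q_V - (186q_V + 3q_V²). Setting ∂π_V/∂q_V = 0: 205 - 10q_V - 2(q_Z) = 0.
Best responses: q_Z = (209 - 2q_V)/7, q_V = (205 - 2q_Z)/10.
Substituting one into the other gives q_Z = 280/11 and q_V = 339/22.
Total output Q = 899/22, so price P = 391 - 2·(899/22) = 309.2727.

309.27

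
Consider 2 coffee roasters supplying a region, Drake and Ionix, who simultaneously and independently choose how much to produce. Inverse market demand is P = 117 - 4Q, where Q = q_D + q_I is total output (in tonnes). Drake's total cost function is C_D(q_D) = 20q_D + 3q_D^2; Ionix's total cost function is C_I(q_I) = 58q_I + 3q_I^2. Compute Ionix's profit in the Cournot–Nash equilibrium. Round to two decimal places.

41.45

Drake's profit: π_D = (117 - 4Q)q_D - (20q_D + 3q_D²). Setting ∂π_D/∂q_D = 0: 97 - 14q_D - 4(q_I) = 0.
Ionix's profit: π_I = (117 - 4Q)q_I - (58q_I + 3q_I²). Setting ∂π_I/∂q_I = 0: 59 - 14q_I - 4(q_D) = 0.
So q_D = (97 - 4q_I)/14 and q_I = (59 - 4q_D)/14.
Solving the pair: q_D = 187/30, q_I = 73/30.
Price P = 117 - 4·(26/3) = 247/3.
Ionix's profit: (247/3)·(73/30) - 58·(73/30) - 3(73/30)² = 41.4478.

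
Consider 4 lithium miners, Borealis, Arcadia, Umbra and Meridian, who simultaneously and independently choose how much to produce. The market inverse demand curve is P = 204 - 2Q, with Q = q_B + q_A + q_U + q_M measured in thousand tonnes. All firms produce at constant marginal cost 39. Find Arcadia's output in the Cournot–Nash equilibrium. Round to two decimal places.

A representative firm's profit is π_i = q_i(204 - 2Q) - 39q_i.
First-order condition (treating rivals' output as given): 165 - 4q_i - 2·Σ_{j≠i} q_j = 0.
With identical firms every q_j equals q_i, so Σ_{j≠i} q_j = 3q_i and 165 = 10q_i, giving q_i = 33/2.

16.50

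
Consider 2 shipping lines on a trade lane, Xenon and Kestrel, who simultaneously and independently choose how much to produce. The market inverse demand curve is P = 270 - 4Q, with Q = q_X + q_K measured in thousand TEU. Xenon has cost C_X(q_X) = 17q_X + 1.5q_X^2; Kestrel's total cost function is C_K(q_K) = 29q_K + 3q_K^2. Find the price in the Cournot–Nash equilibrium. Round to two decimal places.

147.77

Xenon's profit: π_X = (270 - 4Q)q_X - (17q_X + (3/2)q_X²). Setting ∂π_X/∂q_X = 0: 253 - 11q_X - 4(q_K) = 0.
Kestrel's profit: π_K = (270 - 4Q)q_K - (29q_K + 3q_K²). Setting ∂π_K/∂q_K = 0: 241 - 14q_K - 4(q_X) = 0.
Rearranging gives the reaction functions q_X = (253 - 4q_K)/11 and q_K = (241 - 4q_X)/14.
Solving the pair: q_X = 1289/69, q_K = 1639/138.
Total output Q = 30.5580, so price P = 270 - 4·30.5580 = 147.7681.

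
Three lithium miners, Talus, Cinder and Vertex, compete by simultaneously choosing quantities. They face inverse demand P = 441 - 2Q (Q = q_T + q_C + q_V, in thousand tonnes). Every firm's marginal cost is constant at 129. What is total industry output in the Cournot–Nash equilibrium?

117

Each firm earns π_i = (441 - 2Q)q_i - 129q_i.
First-order condition (treating rivals' output as given): 312 - 4q_i - 2·Σ_{j≠i} q_j = 0.
With identical firms every q_j equals q_i, so Σ_{j≠i} q_j = 2q_i and 312 = 8q_i, giving q_i = 39.
Total output Q = 39 + 39 + 39 = 117.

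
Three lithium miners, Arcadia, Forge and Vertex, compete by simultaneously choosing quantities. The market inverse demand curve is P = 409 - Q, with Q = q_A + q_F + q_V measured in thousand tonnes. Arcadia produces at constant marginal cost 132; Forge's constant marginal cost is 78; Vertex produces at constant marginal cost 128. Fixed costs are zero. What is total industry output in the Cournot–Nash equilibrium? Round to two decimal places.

222.25

Arcadia's profit: π_A = (409 - Q)q_A - (132q_A). Setting ∂π_A/∂q_A = 0: 277 - 2q_A - (q_F + q_V) = 0.
Forge's profit: π_F = (409 - Q)q_F - (78q_F). Setting ∂π_F/∂q_F = 0: 331 - 2q_F - (q_A + q_V) = 0.
Vertex's profit: π_V = (409 - Q)q_V - (128q_V). Setting ∂π_V/∂q_V = 0: 281 - 2q_V - (q_A + q_F) = 0.
Adding the 3 conditions: 889 − 2Q − 2Q = 0, i.e. Q = 889/4.
Back-substituting: q_A = (277 − 889/4) = 219/4, q_F = (331 − 889/4) = 435/4, q_V = (281 − 889/4) = 235/4.
Total output Q = 219/4 + 435/4 + 235/4 = 889/4.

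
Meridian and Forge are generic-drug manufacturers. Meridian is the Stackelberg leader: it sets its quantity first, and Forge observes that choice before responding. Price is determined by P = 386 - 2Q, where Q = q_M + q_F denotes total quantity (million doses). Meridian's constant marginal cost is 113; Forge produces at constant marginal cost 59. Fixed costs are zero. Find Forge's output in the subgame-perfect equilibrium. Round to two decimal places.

54.38

The follower Forge best-responds to any q_M: π_F = (386 - 2Q)q_F - 59q_F.
∂π_F/∂q_F = 327 - 2q_M - 4q_F = 0 gives the reaction function q_F = (327 - 2q_M)/4.
Meridian substitutes q_F(q_M) into its own profit: π_M = q_M(386 - 2q_M - (327 - 2q_M)/2) - 113q_M = (445/2 - q_M)q_M - 113q_M.
Leader FOC: 219/2 - 2q_M = 0, so q_M = 219/4.
Then q_F = (327 - 2·(219/4))/4 = 435/8.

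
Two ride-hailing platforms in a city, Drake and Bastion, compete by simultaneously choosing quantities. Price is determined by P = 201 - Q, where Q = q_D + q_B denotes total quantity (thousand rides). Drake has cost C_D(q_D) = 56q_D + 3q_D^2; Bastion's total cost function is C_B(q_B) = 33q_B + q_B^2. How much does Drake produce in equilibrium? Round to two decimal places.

Drake's profit: π_D = (201 - Q)q_D - (56q_D + 3q_D²). Setting ∂π_D/∂q_D = 0: 145 - 8q_D - (q_B) = 0.
Bastion's profit: π_B = (201 - Q)q_B - (33q_B + q_B²). Setting ∂π_B/∂q_B = 0: 168 - 4q_B - (q_D) = 0.
Rearranging gives the reaction functions q_D = (145 - q_B)/8 and q_B = (168 - q_D)/4.
Substituting one into the other gives q_D = 412/31 and q_B = 1199/31.

13.29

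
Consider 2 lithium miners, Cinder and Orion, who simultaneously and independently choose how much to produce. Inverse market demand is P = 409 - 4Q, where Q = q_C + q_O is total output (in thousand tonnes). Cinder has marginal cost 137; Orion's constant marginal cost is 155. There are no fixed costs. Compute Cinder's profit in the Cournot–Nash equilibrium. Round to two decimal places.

Cinder's profit: π_C = (409 - 4Q)q_C - (137q_C). Setting ∂π_C/∂q_C = 0: 272 - 8q_C - 4(q_O) = 0.
Orion's profit: π_O = (409 - 4Q)q_O - (155q_O). Setting ∂π_O/∂q_O = 0: 254 - 8q_O - 4(q_C) = 0.
So q_C = (272 - 4q_O)/8 and q_O = (254 - 4q_C)/8.
Substituting one into the other gives q_C = 145/6 and q_O = 59/3.
Price P = 409 - 4·(263/6) = 701/3.
Cinder's profit: (701/3 - 137)·(145/6) = 2336.1111.

2336.11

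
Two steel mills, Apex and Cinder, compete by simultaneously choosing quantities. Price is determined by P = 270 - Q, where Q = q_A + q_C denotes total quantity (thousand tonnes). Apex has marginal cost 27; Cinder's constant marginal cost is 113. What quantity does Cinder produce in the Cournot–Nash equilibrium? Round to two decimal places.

23.67

Apex's profit: π_A = (270 - Q)q_A - (27q_A). Setting ∂π_A/∂q_A = 0: 243 - 2q_A - (q_C) = 0.
Cinder's profit: π_C = (270 - Q)q_C - (113q_C). Setting ∂π_C/∂q_C = 0: 157 - 2q_C - (q_A) = 0.
So q_A = (243 - q_C)/2 and q_C = (157 - q_A)/2.
Solving the pair: q_A = 329/3, q_C = 71/3.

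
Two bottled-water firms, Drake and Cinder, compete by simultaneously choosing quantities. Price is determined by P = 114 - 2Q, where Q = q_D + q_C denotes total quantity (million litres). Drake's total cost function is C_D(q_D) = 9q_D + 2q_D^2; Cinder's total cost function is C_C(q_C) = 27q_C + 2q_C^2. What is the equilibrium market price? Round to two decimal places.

75.60

Drake's profit: π_D = (114 - 2Q)q_D - (9q_D + 2q_D²). Setting ∂π_D/∂q_D = 0: 105 - 8q_D - 2(q_C) = 0.
Cinder's profit: π_C = (114 - 2Q)q_C - (27q_C + 2q_C²). Setting ∂π_C/∂q_C = 0: 87 - 8q_C - 2(q_D) = 0.
Best responses: q_D = (105 - 2q_C)/8, q_C = (87 - 2q_D)/8.
Solving the pair: q_D = 111/10, q_C = 81/10.
Total output Q = 96/5, so price P = 114 - 2·(96/5) = 378/5.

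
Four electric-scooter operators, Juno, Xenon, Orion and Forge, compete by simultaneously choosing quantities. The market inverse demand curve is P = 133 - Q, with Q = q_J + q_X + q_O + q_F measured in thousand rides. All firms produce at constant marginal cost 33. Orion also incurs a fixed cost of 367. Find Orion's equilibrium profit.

33

A representative firm's profit is π_i = q_i(133 - Q) - 33q_i.
First-order condition (treating rivals' output as given): 100 - 2q_i - Σ_{j≠i} q_j = 0.
With identical firms every q_j equals q_i, so Σ_{j≠i} q_j = 3q_i and 100 = 5q_i, giving q_i = 20.
Price P = 133 - 80 = 53.
Orion's profit: (53 - 33)·20 - 367 = 33.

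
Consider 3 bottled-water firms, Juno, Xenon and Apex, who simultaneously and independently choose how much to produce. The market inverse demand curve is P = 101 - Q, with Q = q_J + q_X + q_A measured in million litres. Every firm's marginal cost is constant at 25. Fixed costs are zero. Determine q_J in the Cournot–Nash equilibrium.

19

A representative firm's profit is π_i = q_i(101 - Q) - 25q_i.
First-order condition (treating rivals' output as given): 76 - 2q_i - Σ_{j≠i} q_j = 0.
By symmetry each firm produces the same amount; substituting Σ_{j≠i} q_j = 2q_i yields q_i = 76/4 = 19.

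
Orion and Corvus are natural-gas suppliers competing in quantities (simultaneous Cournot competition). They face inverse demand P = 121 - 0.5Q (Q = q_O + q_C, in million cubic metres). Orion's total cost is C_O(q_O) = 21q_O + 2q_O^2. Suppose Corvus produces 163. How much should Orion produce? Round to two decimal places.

3.70

With the rival's output fixed at 163, Orion's profit is π_O = (121 - (1/2)·163 - (1/2)q_O)q_O - (21q_O + 2q_O²) = (79/2 - (1/2)q_O)q_O - (21q_O + 2q_O²).
∂π_O/∂q_O = 37/2 - 5q_O = 0, so q_O = 37/10.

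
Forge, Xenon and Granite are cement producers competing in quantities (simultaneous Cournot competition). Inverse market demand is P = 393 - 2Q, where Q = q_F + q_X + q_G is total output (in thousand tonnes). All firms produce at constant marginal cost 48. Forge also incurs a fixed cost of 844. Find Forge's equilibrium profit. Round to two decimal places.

A representative firm's profit is π_i = q_i(393 - 2Q) - 48q_i.
First-order condition (treating rivals' output as given): 345 - 4q_i - 2·Σ_{j≠i} q_j = 0.
With identical firms every q_j equals q_i, so Σ_{j≠i} q_j = 2q_i and 345 = 8q_i, giving q_i = 345/8.
Price P = 393 - 2·(1035/8) = 537/4.
Forge's profit: (537/4 - 48)·(345/8) - 844 = 2875.5313.

2875.53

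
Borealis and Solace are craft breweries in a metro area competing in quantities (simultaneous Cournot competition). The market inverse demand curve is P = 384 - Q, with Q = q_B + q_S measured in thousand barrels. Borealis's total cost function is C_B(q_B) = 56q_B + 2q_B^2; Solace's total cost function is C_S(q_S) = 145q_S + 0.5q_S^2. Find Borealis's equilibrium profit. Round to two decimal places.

5761.51

Borealis's profit: π_B = (384 - Q)q_B - (56q_B + 2q_B²). Setting ∂π_B/∂q_B = 0: 328 - 6q_B - (q_S) = 0.
Solace's first-order condition: 239 - 3q_S - (q_B) = 0.
Best responses: q_B = (328 - q_S)/6, q_S = (239 - q_B)/3.
Substituting one into the other gives q_B = 745/17 and q_S = 1106/17.
Price P = 384 - 1851/17 = 275.1176.
Borealis's profit: 275.1176·(745/17) - 56·(745/17) - 2(745/17)² = 5761.5052.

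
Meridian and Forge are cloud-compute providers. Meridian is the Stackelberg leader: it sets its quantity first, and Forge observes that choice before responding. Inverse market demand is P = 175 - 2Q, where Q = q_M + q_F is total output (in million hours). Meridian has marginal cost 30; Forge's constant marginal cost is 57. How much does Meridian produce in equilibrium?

Solve by backward induction. Given q_M, the follower Forge maximises π_F = (175 - 2q_M - 2q_F)q_F - 57q_F.
Follower FOC: 118 - 2q_M - 4q_F = 0, so q_F(q_M) = (118 - 2q_M)/4.
The leader anticipates this reaction. Substituting into P = 175 - 2Q gives P = 116 - q_M, so π_M = (116 - q_M)q_M - 30q_M.
Maximising: ∂π_M/∂q_M = 86 - 2q_M = 0, giving q_M = 43.
Then q_F = (118 - 2·43)/4 = 8.

43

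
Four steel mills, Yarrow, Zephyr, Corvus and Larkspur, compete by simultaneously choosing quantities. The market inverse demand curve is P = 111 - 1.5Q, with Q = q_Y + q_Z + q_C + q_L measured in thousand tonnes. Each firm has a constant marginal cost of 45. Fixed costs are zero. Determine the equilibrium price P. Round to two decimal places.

A representative firm's profit is π_i = q_i(111 - 1.5Q) - 45q_i.
Setting ∂π_i/∂q_i = 0 with rivals' quantities fixed: 66 - 3q_i - (3/2)·Σ_{j≠i} q_j = 0.
By symmetry each firm produces the same amount; substituting Σ_{j≠i} q_j = 3q_i yields q_i = 66/(15/2) = 44/5.
Total output Q = 176/5, so price P = 111 - (3/2)·(176/5) = 291/5.

58.20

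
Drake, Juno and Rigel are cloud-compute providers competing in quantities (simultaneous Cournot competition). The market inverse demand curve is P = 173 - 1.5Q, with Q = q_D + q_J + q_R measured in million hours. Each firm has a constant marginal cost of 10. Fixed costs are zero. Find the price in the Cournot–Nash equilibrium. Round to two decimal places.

A representative firm's profit is π_i = q_i(173 - 1.5Q) - 10q_i.
Setting ∂π_i/∂q_i = 0 with rivals' quantities fixed: 163 - 3q_i - (3/2)·Σ_{j≠i} q_j = 0.
With identical firms every q_j equals q_i, so Σ_{j≠i} q_j = 2q_i and 163 = 6q_i, giving q_i = 163/6.
Total output Q = 163/2, so price P = 173 - (3/2)·(163/2) = 203/4.

50.75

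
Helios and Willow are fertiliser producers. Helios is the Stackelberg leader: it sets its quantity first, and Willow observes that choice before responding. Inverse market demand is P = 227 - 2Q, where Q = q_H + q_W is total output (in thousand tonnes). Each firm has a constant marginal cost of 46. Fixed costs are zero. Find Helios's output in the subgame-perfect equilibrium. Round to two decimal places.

45.25

Solve by backward induction. Given q_H, the follower Willow maximises π_W = (227 - 2q_H - 2q_W)q_W - 46q_W.
Follower FOC: 181 - 2q_H - 4q_W = 0, so q_W(q_H) = (181 - 2q_H)/4.
The leader anticipates this reaction. Substituting into P = 227 - 2Q gives P = 273/2 - q_H, so π_H = (273/2 - q_H)q_H - 46q_H.
Maximising: ∂π_H/∂q_H = 181/2 - 2q_H = 0, giving q_H = 181/4.
Then q_W = (181 - 2·(181/4))/4 = 181/8.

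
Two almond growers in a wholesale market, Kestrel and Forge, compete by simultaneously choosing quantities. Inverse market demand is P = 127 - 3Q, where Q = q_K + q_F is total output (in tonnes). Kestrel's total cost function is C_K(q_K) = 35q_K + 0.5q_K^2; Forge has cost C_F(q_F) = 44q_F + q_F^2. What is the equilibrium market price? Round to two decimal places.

76.45

Kestrel's profit: π_K = (127 - 3Q)q_K - (35q_K + (1/2)q_K²). Setting ∂π_K/∂q_K = 0: 92 - 7q_K - 3(q_F) = 0.
Forge's profit: π_F = (127 - 3Q)q_F - (44q_F + q_F²). Setting ∂π_F/∂q_F = 0: 83 - 8q_F - 3(q_K) = 0.
Rearranging gives the reaction functions q_K = (92 - 3q_F)/7 and q_F = (83 - 3q_K)/8.
Substituting one into the other gives q_K = 487/47 and q_F = 305/47.
Total output Q = 792/47, so price P = 127 - 3·(792/47) = 76.4468.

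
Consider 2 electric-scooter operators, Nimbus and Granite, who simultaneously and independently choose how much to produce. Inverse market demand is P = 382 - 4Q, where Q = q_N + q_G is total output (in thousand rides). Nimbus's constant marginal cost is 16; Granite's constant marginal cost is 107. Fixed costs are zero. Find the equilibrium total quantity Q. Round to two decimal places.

53.42

Nimbus's profit: π_N = (382 - 4Q)q_N - (16q_N). Setting ∂π_N/∂q_N = 0: 366 - 8q_N - 4(q_G) = 0.
Granite's first-order condition: 275 - 8q_G - 4(q_N) = 0.
Rearranging gives the reaction functions q_N = (366 - 4q_G)/8 and q_G = (275 - 4q_N)/8.
Substituting one into the other gives q_N = 457/12 and q_G = 46/3.
Total output Q = 457/12 + 46/3 = 641/12.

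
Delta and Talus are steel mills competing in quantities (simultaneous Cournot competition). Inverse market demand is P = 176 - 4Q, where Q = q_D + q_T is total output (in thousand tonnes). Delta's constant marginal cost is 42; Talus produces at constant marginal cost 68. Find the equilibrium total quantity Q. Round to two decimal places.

Delta's profit: π_D = (176 - 4Q)q_D - (42q_D). Setting ∂π_D/∂q_D = 0: 134 - 8q_D - 4(q_T) = 0.
Talus's first-order condition: 108 - 8q_T - 4(q_D) = 0.
Rearranging gives the reaction functions q_D = (134 - 4q_T)/8 and q_T = (108 - 4q_D)/8.
Solving the pair: q_D = 40/3, q_T = 41/6.
Total output Q = 40/3 + 41/6 = 121/6.

20.17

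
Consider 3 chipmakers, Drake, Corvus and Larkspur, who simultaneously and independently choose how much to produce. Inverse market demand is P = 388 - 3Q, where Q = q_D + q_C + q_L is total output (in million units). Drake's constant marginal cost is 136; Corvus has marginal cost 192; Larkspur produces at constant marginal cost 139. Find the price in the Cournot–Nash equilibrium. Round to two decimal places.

213.75

Drake's profit: π_D = (388 - 3Q)q_D - (136q_D). Setting ∂π_D/∂q_D = 0: 252 - 6q_D - 3(q_C + q_L) = 0.
Corvus's first-order condition: 196 - 6q_C - 3(q_D + q_L) = 0.
Larkspur's first-order condition: 249 - 6q_L - 3(q_D + q_C) = 0.
Adding the 3 first-order conditions: 697 − 12Q = 0, so Q = 697/12.
Back-substituting: q_D = (252 − 697/4)/3 = 311/12, q_C = (196 − 697/4)/3 = 29/4, q_L = (249 − 697/4)/3 = 299/12.
Total output Q = 697/12, so price P = 388 - 3·(697/12) = 855/4.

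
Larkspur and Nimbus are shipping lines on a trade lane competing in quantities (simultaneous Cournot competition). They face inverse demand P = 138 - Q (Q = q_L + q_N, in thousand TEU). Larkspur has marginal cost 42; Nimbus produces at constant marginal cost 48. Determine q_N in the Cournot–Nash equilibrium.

28

Larkspur's profit: π_L = (138 - Q)q_L - (42q_L). Setting ∂π_L/∂q_L = 0: 96 - 2q_L - (q_N) = 0.
Nimbus's first-order condition: 90 - 2q_N - (q_L) = 0.
So q_L = (96 - q_N)/2 and q_N = (90 - q_L)/2.
Substituting one into the other gives q_L = 34 and q_N = 28.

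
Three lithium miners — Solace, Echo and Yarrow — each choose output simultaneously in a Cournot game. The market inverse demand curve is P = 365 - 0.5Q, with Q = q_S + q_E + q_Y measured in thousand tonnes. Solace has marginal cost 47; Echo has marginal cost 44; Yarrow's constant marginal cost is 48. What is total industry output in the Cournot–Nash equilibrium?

478

Solace's profit: π_S = (365 - 0.5Q)q_S - (47q_S). Setting ∂π_S/∂q_S = 0: 318 - q_S - (1/2)(q_E + q_Y) = 0.
Echo's first-order condition: 321 - q_E - (1/2)(q_S + q_Y) = 0.
Yarrow's profit: π_Y = (365 - 0.5Q)q_Y - (48q_Y). Setting ∂π_Y/∂q_Y = 0: 317 - q_Y - (1/2)(q_S + q_E) = 0.
Adding the 3 conditions: 956 − Q − Q = 0, i.e. Q = 478.
Back-substituting: q_S = (318 − 239)/(1/2) = 158, q_E = (321 − 239)/(1/2) = 164, q_Y = (317 − 239)/(1/2) = 156.
Total output Q = 158 + 164 + 156 = 478.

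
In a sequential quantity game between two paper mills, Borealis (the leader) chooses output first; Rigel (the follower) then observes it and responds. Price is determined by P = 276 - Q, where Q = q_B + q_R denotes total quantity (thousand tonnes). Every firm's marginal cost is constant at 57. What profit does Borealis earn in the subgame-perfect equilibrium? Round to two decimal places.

The follower Rigel best-responds to any q_B: π_R = (276 - Q)q_R - 57q_R.
Setting the follower's marginal profit to zero, 219 - q_B - 2q_R = 0, i.e. q_R = (219 - q_B)/2.
Borealis substitutes q_R(q_B) into its own profit: π_B = q_B(276 - q_B - (219 - q_B)/2) - 57q_B = (333/2 - (1/2)q_B)q_B - 57q_B.
The leader's first-order condition 219/2 - q_B = 0 yields q_B = 219/2.
Then q_R = (219 - 219/2)/2 = 219/4.
Price P = 276 - 657/4 = 447/4.
Borealis's profit: (447/4 - 57)·(219/2) = 5995.1250.

5995.13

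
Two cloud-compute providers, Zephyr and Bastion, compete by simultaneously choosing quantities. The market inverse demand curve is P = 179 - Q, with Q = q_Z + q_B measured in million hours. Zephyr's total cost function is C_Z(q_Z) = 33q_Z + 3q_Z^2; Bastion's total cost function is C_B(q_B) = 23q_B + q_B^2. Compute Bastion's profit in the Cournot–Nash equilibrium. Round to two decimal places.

2527.38

Zephyr's profit: π_Z = (179 - Q)q_Z - (33q_Z + 3q_Z²). Setting ∂π_Z/∂q_Z = 0: 146 - 8q_Z - (q_B) = 0.
Bastion's profit: π_B = (179 - Q)q_B - (23q_B + q_B²). Setting ∂π_B/∂q_B = 0: 156 - 4q_B - (q_Z) = 0.
So q_Z = (146 - q_B)/8 and q_B = (156 - q_Z)/4.
Substituting one into the other gives q_Z = 428/31 and q_B = 1102/31.
Price P = 179 - 1530/31 = 129.6452.
Bastion's profit: 129.6452·(1102/31) - 23·(1102/31) - (1102/31)² = 2527.3757.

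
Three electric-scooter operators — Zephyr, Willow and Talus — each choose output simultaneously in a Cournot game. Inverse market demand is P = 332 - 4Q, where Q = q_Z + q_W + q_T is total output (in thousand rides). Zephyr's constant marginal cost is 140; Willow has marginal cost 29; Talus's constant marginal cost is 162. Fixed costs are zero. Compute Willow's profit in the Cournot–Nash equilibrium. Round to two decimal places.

4675.14

Zephyr's profit: π_Z = (332 - 4Q)q_Z - (140q_Z). Setting ∂π_Z/∂q_Z = 0: 192 - 8q_Z - 4(q_W + q_T) = 0.
Willow's profit: π_W = (332 - 4Q)q_W - (29q_W). Setting ∂π_W/∂q_W = 0: 303 - 8q_W - 4(q_Z + q_T) = 0.
Talus's profit: π_T = (332 - 4Q)q_T - (162q_T). Setting ∂π_T/∂q_T = 0: 170 - 8q_T - 4(q_Z + q_W) = 0.
Summing all 3 equations gives 665 − 16Q = 0, hence Q = 665/16.
Back-substituting: q_Z = (192 − 665/4)/4 = 103/16, q_W = (303 − 665/4)/4 = 547/16, q_T = (170 − 665/4)/4 = 15/16.
Price P = 332 - 4·(665/16) = 663/4.
Willow's profit: (663/4 - 29)·(547/16) = 4675.1406.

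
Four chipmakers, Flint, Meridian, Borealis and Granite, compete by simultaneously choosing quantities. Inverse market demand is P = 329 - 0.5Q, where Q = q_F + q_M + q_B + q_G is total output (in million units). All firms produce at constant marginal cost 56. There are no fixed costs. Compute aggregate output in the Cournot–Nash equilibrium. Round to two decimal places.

436.80

A representative firm's profit is π_i = q_i(329 - 0.5Q) - 56q_i.
Setting ∂π_i/∂q_i = 0 with rivals' quantities fixed: 273 - q_i - (1/2)·Σ_{j≠i} q_j = 0.
With identical firms every q_j equals q_i, so Σ_{j≠i} q_j = 3q_i and 273 = (5/2)q_i, giving q_i = 546/5.
Total output Q = 546/5 + 546/5 + 546/5 + 546/5 = 436.8000.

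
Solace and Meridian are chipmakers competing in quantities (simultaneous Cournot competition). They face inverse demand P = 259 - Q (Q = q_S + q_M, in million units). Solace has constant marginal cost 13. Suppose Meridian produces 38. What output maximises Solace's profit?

With the rival's output fixed at 38, Solace's profit is π_S = (259 - 38 - q_S)q_S - (13q_S) = (221 - q_S)q_S - (13q_S).
∂π_S/∂q_S = 208 - 2q_S = 0, so q_S = 104.

104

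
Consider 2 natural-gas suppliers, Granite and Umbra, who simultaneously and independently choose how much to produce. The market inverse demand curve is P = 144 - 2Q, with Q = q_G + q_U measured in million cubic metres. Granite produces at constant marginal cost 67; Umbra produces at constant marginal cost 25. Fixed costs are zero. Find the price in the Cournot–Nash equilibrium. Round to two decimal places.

Granite's profit: π_G = (144 - 2Q)q_G - (67q_G). Setting ∂π_G/∂q_G = 0: 77 - 4q_G - 2(q_U) = 0.
Umbra's profit: π_U = (144 - 2Q)q_U - (25q_U). Setting ∂π_U/∂q_U = 0: 119 - 4q_U - 2(q_G) = 0.
Best responses: q_G = (77 - 2q_U)/4, q_U = (119 - 2q_G)/4.
Solving the pair: q_G = 35/6, q_U = 161/6.
Total output Q = 98/3, so price P = 144 - 2·(98/3) = 236/3.

78.67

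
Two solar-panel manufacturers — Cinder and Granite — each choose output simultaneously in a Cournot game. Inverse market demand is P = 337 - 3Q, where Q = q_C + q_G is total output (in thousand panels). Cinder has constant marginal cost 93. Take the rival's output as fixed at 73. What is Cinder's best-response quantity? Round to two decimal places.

4.17

With the rival's output fixed at 73, Cinder's profit is π_C = (337 - 3·73 - 3q_C)q_C - (93q_C) = (118 - 3q_C)q_C - (93q_C).
∂π_C/∂q_C = 25 - 6q_C = 0, so q_C = 25/6.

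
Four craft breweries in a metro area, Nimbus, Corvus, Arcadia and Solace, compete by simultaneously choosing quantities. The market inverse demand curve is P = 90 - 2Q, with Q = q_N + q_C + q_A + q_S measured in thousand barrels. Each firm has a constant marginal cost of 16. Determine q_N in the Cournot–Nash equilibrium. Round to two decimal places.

Each firm earns π_i = (90 - 2Q)q_i - 16q_i.
First-order condition (treating rivals' output as given): 74 - 4q_i - 2·Σ_{j≠i} q_j = 0.
By symmetry each firm produces the same amount; substituting Σ_{j≠i} q_j = 3q_i yields q_i = 74/10 = 37/5.

7.40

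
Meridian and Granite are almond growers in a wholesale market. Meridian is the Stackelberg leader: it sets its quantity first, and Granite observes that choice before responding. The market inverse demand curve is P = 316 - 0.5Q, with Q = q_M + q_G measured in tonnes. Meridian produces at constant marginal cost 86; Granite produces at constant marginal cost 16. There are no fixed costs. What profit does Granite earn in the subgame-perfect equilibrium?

24200

The follower Granite best-responds to any q_M: π_G = (316 - 0.5Q)q_G - 16q_G.
∂π_G/∂q_G = 300 - (1/2)q_M - q_G = 0 gives the reaction function q_G = (300 - (1/2)q_M).
Meridian substitutes q_G(q_M) into its own profit: π_M = q_M(316 - (1/2)q_M - (300 - (1/2)q_M)/2) - 86q_M = (166 - (1/4)q_M)q_M - 86q_M.
The leader's first-order condition 80 - (1/2)q_M = 0 yields q_M = 160.
Then q_G = (300 - (1/2)·160) = 220.
Price P = 316 - (1/2)·380 = 126.
Granite's profit: (126 - 16)·220 = 24200.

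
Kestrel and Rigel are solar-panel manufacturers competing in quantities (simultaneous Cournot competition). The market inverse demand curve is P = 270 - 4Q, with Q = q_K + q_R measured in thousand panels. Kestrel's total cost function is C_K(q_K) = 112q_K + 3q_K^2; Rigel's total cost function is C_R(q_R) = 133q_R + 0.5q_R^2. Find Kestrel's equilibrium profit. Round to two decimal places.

Kestrel's profit: π_K = (270 - 4Q)q_K - (112q_K + 3q_K²). Setting ∂π_K/∂q_K = 0: 158 - 14q_K - 4(q_R) = 0.
Rigel's first-order condition: 137 - 9q_R - 4(q_K) = 0.
Rearranging gives the reaction functions q_K = (158 - 4q_R)/14 and q_R = (137 - 4q_K)/9.
Substituting one into the other gives q_K = 437/55 and q_R = 643/55.
Price P = 270 - 4·(216/11) = 191.4545.
Kestrel's profit: 191.4545·(437/55) - 112·(437/55) - 3(437/55)² = 441.9117.

441.91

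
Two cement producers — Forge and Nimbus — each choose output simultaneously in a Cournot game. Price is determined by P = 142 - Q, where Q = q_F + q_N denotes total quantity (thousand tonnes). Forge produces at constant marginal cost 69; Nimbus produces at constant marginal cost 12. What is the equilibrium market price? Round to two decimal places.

Forge's profit: π_F = (142 - Q)q_F - (69q_F). Setting ∂π_F/∂q_F = 0: 73 - 2q_F - (q_N) = 0.
Nimbus's first-order condition: 130 - 2q_N - (q_F) = 0.
So q_F = (73 - q_N)/2 and q_N = (130 - q_F)/2.
Substituting one into the other gives q_F = 16/3 and q_N = 187/3.
Total output Q = 203/3, so price P = 142 - 203/3 = 223/3.

74.33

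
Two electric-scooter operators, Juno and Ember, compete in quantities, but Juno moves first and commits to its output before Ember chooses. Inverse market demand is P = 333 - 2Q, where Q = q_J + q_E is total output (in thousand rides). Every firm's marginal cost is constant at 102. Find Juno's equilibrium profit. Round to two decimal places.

The follower Ember best-responds to any q_J: π_E = (333 - 2Q)q_E - 102q_E.
Follower FOC: 231 - 2q_J - 4q_E = 0, so q_E(q_J) = (231 - 2q_J)/4.
Juno substitutes q_E(q_J) into its own profit: π_J = q_J(333 - 2q_J - (231 - 2q_J)/2) - 102q_J = (435/2 - q_J)q_J - 102q_J.
Leader FOC: 231/2 - 2q_J = 0, so q_J = 231/4.
Then q_E = (231 - 2·(231/4))/4 = 231/8.
Price P = 333 - 2·(693/8) = 639/4.
Juno's profit: (639/4 - 102)·(231/4) = 3335.0625.

3335.06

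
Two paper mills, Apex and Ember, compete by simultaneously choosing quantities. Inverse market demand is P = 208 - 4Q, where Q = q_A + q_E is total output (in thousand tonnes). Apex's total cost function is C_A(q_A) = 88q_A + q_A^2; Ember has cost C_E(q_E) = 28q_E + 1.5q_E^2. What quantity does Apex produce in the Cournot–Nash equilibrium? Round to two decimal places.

6.38

Apex's profit: π_A = (208 - 4Q)q_A - (88q_A + q_A²). Setting ∂π_A/∂q_A = 0: 120 - 10q_A - 4(q_E) = 0.
Ember's profit: π_E = (208 - 4Q)q_E - (28q_E + (3/2)q_E²). Setting ∂π_E/∂q_E = 0: 180 - 11q_E - 4(q_A) = 0.
Best responses: q_A = (120 - 4q_E)/10, q_E = (180 - 4q_A)/11.
Substituting one into the other gives q_A = 300/47 and q_E = 660/47.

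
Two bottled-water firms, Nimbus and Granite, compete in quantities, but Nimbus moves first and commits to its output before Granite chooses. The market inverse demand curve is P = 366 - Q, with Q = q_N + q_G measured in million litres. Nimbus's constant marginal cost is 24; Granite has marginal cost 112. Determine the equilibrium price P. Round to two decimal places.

131.50

The follower Granite best-responds to any q_N: π_G = (366 - Q)q_G - 112q_G.
Setting the follower's marginal profit to zero, 254 - q_N - 2q_G = 0, i.e. q_G = (254 - q_N)/2.
Nimbus substitutes q_G(q_N) into its own profit: π_N = q_N(366 - q_N - (254 - q_N)/2) - 24q_N = (239 - (1/2)q_N)q_N - 24q_N.
Leader FOC: 215 - q_N = 0, so q_N = 215.
Then q_G = (254 - 215)/2 = 39/2.
Total output Q = 469/2, so price P = 366 - 469/2 = 263/2.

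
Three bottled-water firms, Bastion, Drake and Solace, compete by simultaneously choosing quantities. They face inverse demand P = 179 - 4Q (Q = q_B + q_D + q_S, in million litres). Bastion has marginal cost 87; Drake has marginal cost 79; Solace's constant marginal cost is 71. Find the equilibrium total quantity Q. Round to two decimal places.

Bastion's profit: π_B = (179 - 4Q)q_B - (87q_B). Setting ∂π_B/∂q_B = 0: 92 - 8q_B - 4(q_D + q_S) = 0.
Drake's profit: π_D = (179 - 4Q)q_D - (79q_D). Setting ∂π_D/∂q_D = 0: 100 - 8q_D - 4(q_B + q_S) = 0.
Solace's profit: π_S = (179 - 4Q)q_S - (71q_S). Setting ∂π_S/∂q_S = 0: 108 - 8q_S - 4(q_B + q_D) = 0.
Adding the 3 conditions: 300 − 8Q − 8Q = 0, i.e. Q = 75/4.
Back-substituting: q_B = (92 − 75)/4 = 17/4, q_D = (100 − 75)/4 = 25/4, q_S = (108 − 75)/4 = 33/4.
Total output Q = 17/4 + 25/4 + 33/4 = 75/4.

18.75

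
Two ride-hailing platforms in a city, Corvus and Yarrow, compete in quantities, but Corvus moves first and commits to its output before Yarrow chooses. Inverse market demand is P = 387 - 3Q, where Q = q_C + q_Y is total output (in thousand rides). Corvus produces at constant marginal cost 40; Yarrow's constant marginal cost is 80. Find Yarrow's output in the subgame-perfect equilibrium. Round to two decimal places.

18.92

The follower Yarrow best-responds to any q_C: π_Y = (387 - 3Q)q_Y - 80q_Y.
Follower FOC: 307 - 3q_C - 6q_Y = 0, so q_Y(q_C) = (307 - 3q_C)/6.
The leader anticipates this reaction. Substituting into P = 387 - 3Q gives P = 467/2 - (3/2)q_C, so π_C = (467/2 - (3/2)q_C)q_C - 40q_C.
Maximising: ∂π_C/∂q_C = 387/2 - 3q_C = 0, giving q_C = 129/2.
Then q_Y = (307 - 3·(129/2))/6 = 227/12.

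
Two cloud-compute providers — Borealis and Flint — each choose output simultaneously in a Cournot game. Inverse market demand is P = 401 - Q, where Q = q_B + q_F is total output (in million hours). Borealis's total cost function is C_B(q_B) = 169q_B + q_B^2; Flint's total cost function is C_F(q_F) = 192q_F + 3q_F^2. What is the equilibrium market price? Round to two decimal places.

Borealis's profit: π_B = (401 - Q)q_B - (169q_B + q_B²). Setting ∂π_B/∂q_B = 0: 232 - 4q_B - (q_F) = 0.
Flint's first-order condition: 209 - 8q_F - (q_B) = 0.
So q_B = (232 - q_F)/4 and q_F = (209 - q_B)/8.
Substituting one into the other gives q_B = 1647/31 and q_F = 604/31.
Total output Q = 72.6129, so price P = 401 - 72.6129 = 328.3871.

328.39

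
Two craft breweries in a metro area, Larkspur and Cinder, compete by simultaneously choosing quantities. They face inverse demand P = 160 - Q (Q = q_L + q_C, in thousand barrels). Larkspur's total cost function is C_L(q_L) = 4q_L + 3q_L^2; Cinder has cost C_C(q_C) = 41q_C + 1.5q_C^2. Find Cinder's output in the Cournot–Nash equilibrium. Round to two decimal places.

20.41

Larkspur's profit: π_L = (160 - Q)q_L - (4q_L + 3q_L²). Setting ∂π_L/∂q_L = 0: 156 - 8q_L - (q_C) = 0.
Cinder's profit: π_C = (160 - Q)q_C - (41q_C + (3/2)q_C²). Setting ∂π_C/∂q_C = 0: 119 - 5q_C - (q_L) = 0.
So q_L = (156 - q_C)/8 and q_C = (119 - q_L)/5.
Solving the pair: q_L = 661/39, q_C = 796/39.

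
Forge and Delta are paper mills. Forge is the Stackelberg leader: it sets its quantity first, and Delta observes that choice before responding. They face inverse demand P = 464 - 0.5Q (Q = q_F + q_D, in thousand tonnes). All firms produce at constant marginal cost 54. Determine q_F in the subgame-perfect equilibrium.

Solve by backward induction. Given q_F, the follower Delta maximises π_D = (464 - (1/2)q_F - (1/2)q_D)q_D - 54q_D.
Setting the follower's marginal profit to zero, 410 - (1/2)q_F - q_D = 0, i.e. q_D = (410 - (1/2)q_F).
Forge substitutes q_D(q_F) into its own profit: π_F = q_F(464 - (1/2)q_F - (410 - (1/2)q_F)/2) - 54q_F = (259 - (1/4)q_F)q_F - 54q_F.
The leader's first-order condition 205 - (1/2)q_F = 0 yields q_F = 410.
Then q_D = (410 - (1/2)·410) = 205.

410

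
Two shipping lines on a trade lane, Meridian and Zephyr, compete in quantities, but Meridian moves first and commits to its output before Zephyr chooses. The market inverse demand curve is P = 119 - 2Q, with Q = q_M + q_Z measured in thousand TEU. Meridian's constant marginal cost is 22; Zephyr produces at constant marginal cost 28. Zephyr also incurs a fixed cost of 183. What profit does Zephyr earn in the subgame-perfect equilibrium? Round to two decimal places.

12.03

Solve by backward induction. Given q_M, the follower Zephyr maximises π_Z = (119 - 2q_M - 2q_Z)q_Z - 28q_Z.
∂π_Z/∂q_Z = 91 - 2q_M - 4q_Z = 0 gives the reaction function q_Z = (91 - 2q_M)/4.
The leader anticipates this reaction. Substituting into P = 119 - 2Q gives P = 147/2 - q_M, so π_M = (147/2 - q_M)q_M - 22q_M.
Maximising: ∂π_M/∂q_M = 103/2 - 2q_M = 0, giving q_M = 103/4.
Then q_Z = (91 - 2·(103/4))/4 = 79/8.
Price P = 119 - 2·(285/8) = 191/4.
Zephyr's profit: (191/4 - 28)·(79/8) - 183 = 385/32.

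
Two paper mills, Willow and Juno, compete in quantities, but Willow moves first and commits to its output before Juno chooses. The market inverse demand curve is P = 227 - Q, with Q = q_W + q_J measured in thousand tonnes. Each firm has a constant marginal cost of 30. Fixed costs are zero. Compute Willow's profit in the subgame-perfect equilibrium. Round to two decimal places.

4851.13

Solve by backward induction. Given q_W, the follower Juno maximises π_J = (227 - q_W - q_J)q_J - 30q_J.
Setting the follower's marginal profit to zero, 197 - q_W - 2q_J = 0, i.e. q_J = (197 - q_W)/2.
The leader anticipates this reaction. Substituting into P = 227 - Q gives P = 257/2 - (1/2)q_W, so π_W = (257/2 - (1/2)q_W)q_W - 30q_W.
Leader FOC: 197/2 - q_W = 0, so q_W = 197/2.
Then q_J = (197 - 197/2)/2 = 197/4.
Price P = 227 - 591/4 = 317/4.
Willow's profit: (317/4 - 30)·(197/2) = 4851.1250.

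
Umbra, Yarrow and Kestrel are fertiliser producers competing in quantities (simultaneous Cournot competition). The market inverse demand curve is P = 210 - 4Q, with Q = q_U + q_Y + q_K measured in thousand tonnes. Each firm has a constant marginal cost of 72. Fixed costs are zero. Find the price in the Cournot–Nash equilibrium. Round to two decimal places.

106.50

A representative firm's profit is π_i = q_i(210 - 4Q) - 72q_i.
First-order condition (treating rivals' output as given): 138 - 8q_i - 4·Σ_{j≠i} q_j = 0.
By symmetry each firm produces the same amount; substituting Σ_{j≠i} q_j = 2q_i yields q_i = 138/16 = 69/8.
Total output Q = 207/8, so price P = 210 - 4·(207/8) = 213/2.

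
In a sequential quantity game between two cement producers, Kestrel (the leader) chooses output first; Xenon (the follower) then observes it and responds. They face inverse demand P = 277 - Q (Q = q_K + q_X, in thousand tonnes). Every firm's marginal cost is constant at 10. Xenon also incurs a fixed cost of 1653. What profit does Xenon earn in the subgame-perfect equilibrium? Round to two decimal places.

Solve by backward induction. Given q_K, the follower Xenon maximises π_X = (277 - q_K - q_X)q_X - 10q_X.
∂π_X/∂q_X = 267 - q_K - 2q_X = 0 gives the reaction function q_X = (267 - q_K)/2.
Kestrel substitutes q_X(q_K) into its own profit: π_K = q_K(277 - q_K - (267 - q_K)/2) - 10q_K = (287/2 - (1/2)q_K)q_K - 10q_K.
Maximising: ∂π_K/∂q_K = 267/2 - q_K = 0, giving q_K = 267/2.
Then q_X = (267 - 267/2)/2 = 267/4.
Price P = 277 - 801/4 = 307/4.
Xenon's profit: (307/4 - 10)·(267/4) - 1653 = 2802.5625.

2802.56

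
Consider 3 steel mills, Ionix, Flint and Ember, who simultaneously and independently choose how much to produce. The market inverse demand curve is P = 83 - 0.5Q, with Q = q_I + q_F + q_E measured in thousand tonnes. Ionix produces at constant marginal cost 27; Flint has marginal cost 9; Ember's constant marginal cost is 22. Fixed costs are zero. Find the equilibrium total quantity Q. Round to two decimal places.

95.50

Ionix's profit: π_I = (83 - 0.5Q)q_I - (27q_I). Setting ∂π_I/∂q_I = 0: 56 - q_I - (1/2)(q_F + q_E) = 0.
Flint's first-order condition: 74 - q_F - (1/2)(q_I + q_E) = 0.
Ember's profit: π_E = (83 - 0.5Q)q_E - (22q_E). Setting ∂π_E/∂q_E = 0: 61 - q_E - (1/2)(q_I + q_F) = 0.
Summing all 3 equations gives 191 − 2Q = 0, hence Q = 191/2.
Back-substituting: q_I = (56 − 191/4)/(1/2) = 33/2, q_F = (74 − 191/4)/(1/2) = 105/2, q_E = (61 − 191/4)/(1/2) = 53/2.
Total output Q = 33/2 + 105/2 + 53/2 = 191/2.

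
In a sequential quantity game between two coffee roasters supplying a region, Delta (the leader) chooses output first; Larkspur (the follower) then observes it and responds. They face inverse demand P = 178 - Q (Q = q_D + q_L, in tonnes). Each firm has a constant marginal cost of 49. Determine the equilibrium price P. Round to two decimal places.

Solve by backward induction. Given q_D, the follower Larkspur maximises π_L = (178 - q_D - q_L)q_L - 49q_L.
∂π_L/∂q_L = 129 - q_D - 2q_L = 0 gives the reaction function q_L = (129 - q_D)/2.
The leader anticipates this reaction. Substituting into P = 178 - Q gives P = 227/2 - (1/2)q_D, so π_D = (227/2 - (1/2)q_D)q_D - 49q_D.
The leader's first-order condition 129/2 - q_D = 0 yields q_D = 129/2.
Then q_L = (129 - 129/2)/2 = 129/4.
Total output Q = 387/4, so price P = 178 - 387/4 = 325/4.

81.25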